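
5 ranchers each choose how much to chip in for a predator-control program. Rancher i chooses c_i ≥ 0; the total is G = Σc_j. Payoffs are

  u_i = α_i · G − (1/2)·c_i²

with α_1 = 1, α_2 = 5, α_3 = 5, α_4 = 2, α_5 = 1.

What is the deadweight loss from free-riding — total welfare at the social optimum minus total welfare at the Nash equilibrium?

322

Rancher i's FOC: ∂u_i/∂c_i = α_i − c_i = 0, so c_i* = α_i.
NE contributions = (1, 5, 5, 2, 1); G = 14.
W^NE = (Σα)·G − ½Σα_i² = 14² − ½·56 = 168.
Planner sets c_i = Σα_j = 14 for every i, so G^SO = 5·14 = 70.
W^SO = (Σα)·G^SO − ½·5·(Σα)² = (5/2)·14² = 490.
Deadweight loss = W^SO − W^NE = 322.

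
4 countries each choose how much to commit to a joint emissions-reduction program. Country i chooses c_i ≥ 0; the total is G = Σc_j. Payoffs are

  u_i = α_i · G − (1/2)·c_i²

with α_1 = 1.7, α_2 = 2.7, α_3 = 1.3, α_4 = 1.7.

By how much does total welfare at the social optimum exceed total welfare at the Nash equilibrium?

62.14

Country i's FOC: ∂u_i/∂c_i = α_i − c_i = 0, so c_i* = α_i.
NE contributions = (1.7, 2.7, 1.3, 1.7); G = 7.4.
W^NE = (Σα)·G − ½Σα_i² = 7.4² − ½·14.76 = 47.38.
Planner sets c_i = Σα_j = 7.4 for every i, so G^SO = 4·7.4 = 29.6.
W^SO = (Σα)·G^SO − ½·4·(Σα)² = (4/2)·7.4² = 109.52.
Deadweight loss = W^SO − W^NE = 62.14.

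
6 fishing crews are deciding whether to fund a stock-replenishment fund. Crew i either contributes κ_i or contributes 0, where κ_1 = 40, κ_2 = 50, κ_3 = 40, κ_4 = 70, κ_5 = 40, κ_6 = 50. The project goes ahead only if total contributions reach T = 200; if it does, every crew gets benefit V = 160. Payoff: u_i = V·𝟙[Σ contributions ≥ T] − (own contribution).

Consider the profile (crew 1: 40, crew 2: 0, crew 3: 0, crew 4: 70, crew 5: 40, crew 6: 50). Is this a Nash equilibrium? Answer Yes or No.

Total = 200 ≥ 200: provided.
Crew 1 (pledges 40, payoff 120): dropping to 0 → total 160, payoff 0. No gain.
Crew 2 (pledges 0, payoff 160): pledging 50 → total 250, payoff 110. No gain.
Crew 3 (pledges 0, payoff 160): pledging 40 → total 240, payoff 120. No gain.
Crew 4 (pledges 70, payoff 90): dropping to 0 → total 130, payoff 0. No gain.
Crew 5 (pledges 40, payoff 120): dropping to 0 → total 160, payoff 0. No gain.
Crew 6 (pledges 50, payoff 110): dropping to 0 → total 150, payoff 0. No gain.

Yes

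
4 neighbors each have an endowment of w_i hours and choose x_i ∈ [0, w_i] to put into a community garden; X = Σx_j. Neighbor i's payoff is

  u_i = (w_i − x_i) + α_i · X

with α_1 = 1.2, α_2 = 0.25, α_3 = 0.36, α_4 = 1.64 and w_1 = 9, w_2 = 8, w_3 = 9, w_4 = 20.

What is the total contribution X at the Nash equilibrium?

29

∂u_i/∂x_i = α_i − 1, so neighbor i contributes w_i if α_i > 1, else 0.
α_i > 1 for i ∈ {1, 4}; NE contributions (9, 0, 0, 20), X = 29.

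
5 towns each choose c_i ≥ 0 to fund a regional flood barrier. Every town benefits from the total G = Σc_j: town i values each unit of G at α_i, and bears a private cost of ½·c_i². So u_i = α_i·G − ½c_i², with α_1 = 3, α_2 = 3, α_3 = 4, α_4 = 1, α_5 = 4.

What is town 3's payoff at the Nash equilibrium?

Town i's FOC: ∂u_i/∂c_i = α_i − c_i = 0, so c_i* = α_i.
NE contributions = (3, 3, 4, 1, 4); G = 15.
u_3 = α_3·G − ½·(c_3)² = 4·15 − ½·4² = 52.

52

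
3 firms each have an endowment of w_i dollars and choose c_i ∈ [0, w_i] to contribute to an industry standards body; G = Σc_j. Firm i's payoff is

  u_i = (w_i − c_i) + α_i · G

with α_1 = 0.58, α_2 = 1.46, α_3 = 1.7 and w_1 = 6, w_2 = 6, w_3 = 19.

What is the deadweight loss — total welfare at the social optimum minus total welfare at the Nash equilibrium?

∂u_i/∂c_i = α_i − 1, so firm i contributes w_i if α_i > 1, else 0.
α_i > 1 for i ∈ {2, 3}; NE contributions (0, 6, 19), G = 25.
W^NE = Σw_i − G^NE + (Σα_i)·G^NE = 31 + 2.74·25 = 99.5.
Planner: ∂(Σu_j)/∂c_i = Σα_j − 1 = 2.74 > 0, so everyone contributes w_i; G^SO = 31, W^SO = 31 + 2.74·31 = 115.94.
Deadweight loss = 16.44.

16.44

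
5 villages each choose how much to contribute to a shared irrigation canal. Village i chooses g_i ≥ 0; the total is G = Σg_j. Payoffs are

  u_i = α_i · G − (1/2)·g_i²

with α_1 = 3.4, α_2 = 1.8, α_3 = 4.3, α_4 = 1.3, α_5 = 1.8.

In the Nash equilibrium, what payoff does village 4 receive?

15.535

Village i's FOC: ∂u_i/∂g_i = α_i − g_i = 0, so g_i* = α_i.
NE contributions = (3.4, 1.8, 4.3, 1.3, 1.8); G = 12.6.
u_4 = α_4·G − ½·(g_4)² = 1.3·12.6 − ½·1.3² = 15.535.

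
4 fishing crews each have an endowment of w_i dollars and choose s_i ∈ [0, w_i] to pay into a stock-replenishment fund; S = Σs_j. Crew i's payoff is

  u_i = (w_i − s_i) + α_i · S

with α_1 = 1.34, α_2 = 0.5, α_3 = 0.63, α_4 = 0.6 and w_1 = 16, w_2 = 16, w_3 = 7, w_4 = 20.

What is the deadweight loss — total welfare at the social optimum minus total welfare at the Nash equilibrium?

89.01

∂u_i/∂s_i = α_i − 1, so crew i contributes w_i if α_i > 1, else 0.
α_i > 1 for i ∈ {1}; NE contributions (16, 0, 0, 0), S = 16.
W^NE = Σw_i − S^NE + (Σα_i)·S^NE = 59 + 2.07·16 = 92.12.
Planner: ∂(Σu_j)/∂s_i = Σα_j − 1 = 2.07 > 0, so everyone contributes w_i; S^SO = 59, W^SO = 59 + 2.07·59 = 181.13.
Deadweight loss = 89.01.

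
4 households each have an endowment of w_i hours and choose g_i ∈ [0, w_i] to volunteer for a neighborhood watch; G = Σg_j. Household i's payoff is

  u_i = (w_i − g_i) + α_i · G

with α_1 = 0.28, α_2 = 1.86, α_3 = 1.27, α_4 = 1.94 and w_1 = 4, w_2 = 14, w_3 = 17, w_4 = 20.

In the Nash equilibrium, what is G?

∂u_i/∂g_i = α_i − 1, so household i contributes w_i if α_i > 1, else 0.
α_i > 1 for i ∈ {2, 3, 4}; NE contributions (0, 14, 17, 20), G = 51.

51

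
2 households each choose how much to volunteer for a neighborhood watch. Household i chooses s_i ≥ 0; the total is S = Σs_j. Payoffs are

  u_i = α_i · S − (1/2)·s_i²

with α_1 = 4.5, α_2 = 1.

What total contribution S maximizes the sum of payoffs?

Planner FOC: ∂(Σu_j)/∂s_i = (Σα_j) − s_i = 0, so s_i^SO = Σα_j = 5.5 for every i; S^SO = 11.

11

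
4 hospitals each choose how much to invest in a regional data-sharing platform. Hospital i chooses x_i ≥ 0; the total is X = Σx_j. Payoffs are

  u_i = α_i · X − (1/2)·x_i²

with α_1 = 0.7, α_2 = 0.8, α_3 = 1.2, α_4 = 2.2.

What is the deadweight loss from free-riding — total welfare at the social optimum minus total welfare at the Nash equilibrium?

27.715

Hospital i's FOC: ∂u_i/∂x_i = α_i − x_i = 0, so x_i* = α_i.
NE contributions = (0.7, 0.8, 1.2, 2.2); X = 4.9.
W^NE = (Σα)·X − ½Σα_i² = 4.9² − ½·7.41 = 20.305.
Planner sets x_i = Σα_j = 4.9 for every i, so X^SO = 4·4.9 = 19.6.
W^SO = (Σα)·X^SO − ½·4·(Σα)² = (4/2)·4.9² = 48.02.
Deadweight loss = W^SO − W^NE = 27.715.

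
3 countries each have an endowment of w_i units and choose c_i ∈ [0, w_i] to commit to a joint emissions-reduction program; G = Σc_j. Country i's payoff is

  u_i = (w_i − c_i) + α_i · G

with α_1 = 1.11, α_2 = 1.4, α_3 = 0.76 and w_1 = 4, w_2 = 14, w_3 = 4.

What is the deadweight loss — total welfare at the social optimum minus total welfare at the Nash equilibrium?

9.08

∂u_i/∂c_i = α_i − 1, so country i contributes w_i if α_i > 1, else 0.
α_i > 1 for i ∈ {1, 2}; NE contributions (4, 14, 0), G = 18.
W^NE = Σw_i − G^NE + (Σα_i)·G^NE = 22 + 2.27·18 = 62.86.
Planner: ∂(Σu_j)/∂c_i = Σα_j − 1 = 2.27 > 0, so everyone contributes w_i; G^SO = 22, W^SO = 22 + 2.27·22 = 71.94.
Deadweight loss = 9.08.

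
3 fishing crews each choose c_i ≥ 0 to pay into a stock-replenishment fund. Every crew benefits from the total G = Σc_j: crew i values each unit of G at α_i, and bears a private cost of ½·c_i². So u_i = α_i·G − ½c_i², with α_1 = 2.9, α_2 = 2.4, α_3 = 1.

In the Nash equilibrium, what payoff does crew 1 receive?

14.065

Crew i's FOC: ∂u_i/∂c_i = α_i − c_i = 0, so c_i* = α_i.
NE contributions = (2.9, 2.4, 1); G = 6.3.
u_1 = α_1·G − ½·(c_1)² = 2.9·6.3 − ½·2.9² = 14.065.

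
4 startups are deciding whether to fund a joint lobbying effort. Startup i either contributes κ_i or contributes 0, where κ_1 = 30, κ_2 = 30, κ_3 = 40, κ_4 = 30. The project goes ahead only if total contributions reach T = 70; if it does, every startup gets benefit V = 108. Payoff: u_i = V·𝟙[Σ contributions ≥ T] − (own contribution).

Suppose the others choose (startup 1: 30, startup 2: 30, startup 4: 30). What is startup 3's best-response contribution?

Others' total = 90 ≥ 70; contributing adds cost 40 for no extra benefit.
Best response: 0.

0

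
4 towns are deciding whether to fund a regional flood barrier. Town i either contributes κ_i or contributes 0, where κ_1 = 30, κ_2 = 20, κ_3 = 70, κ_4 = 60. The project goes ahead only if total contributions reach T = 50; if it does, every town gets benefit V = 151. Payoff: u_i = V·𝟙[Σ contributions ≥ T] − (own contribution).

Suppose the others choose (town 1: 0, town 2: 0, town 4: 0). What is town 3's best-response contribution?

Others' total = 0. Contributing 70 brings total to 70 ≥ 50: gain V − κ_3 = 81.
Best response: 70.

70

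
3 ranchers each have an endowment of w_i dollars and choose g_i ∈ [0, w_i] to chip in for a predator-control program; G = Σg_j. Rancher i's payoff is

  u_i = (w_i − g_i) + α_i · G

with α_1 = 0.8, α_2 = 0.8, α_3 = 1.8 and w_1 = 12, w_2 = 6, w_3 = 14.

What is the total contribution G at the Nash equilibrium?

14

∂u_i/∂g_i = α_i − 1, so rancher i contributes w_i if α_i > 1, else 0.
α_i > 1 for i ∈ {3}; NE contributions (0, 0, 14), G = 14.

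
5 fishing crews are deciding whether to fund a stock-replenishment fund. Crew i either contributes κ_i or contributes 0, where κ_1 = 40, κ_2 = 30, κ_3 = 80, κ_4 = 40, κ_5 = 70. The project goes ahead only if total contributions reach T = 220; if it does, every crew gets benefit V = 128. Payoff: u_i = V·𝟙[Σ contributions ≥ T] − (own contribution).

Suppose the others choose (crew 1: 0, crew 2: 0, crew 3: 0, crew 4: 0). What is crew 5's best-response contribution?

Others' total = 0. Even contributing 70 gives 70 < 220: no benefit either way.
Best response: 0.

0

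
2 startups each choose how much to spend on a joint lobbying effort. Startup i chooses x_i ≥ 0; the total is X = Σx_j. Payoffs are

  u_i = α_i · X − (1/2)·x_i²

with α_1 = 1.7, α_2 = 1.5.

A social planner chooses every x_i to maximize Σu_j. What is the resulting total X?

6.4

Planner FOC: ∂(Σu_j)/∂x_i = (Σα_j) − x_i = 0, so x_i^SO = Σα_j = 3.2 for every i; X^SO = 6.4.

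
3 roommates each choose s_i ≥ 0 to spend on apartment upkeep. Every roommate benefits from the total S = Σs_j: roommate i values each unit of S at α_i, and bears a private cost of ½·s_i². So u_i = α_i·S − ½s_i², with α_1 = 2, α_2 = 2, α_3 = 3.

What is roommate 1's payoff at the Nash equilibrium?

12

Roommate i's FOC: ∂u_i/∂s_i = α_i − s_i = 0, so s_i* = α_i.
NE contributions = (2, 2, 3); S = 7.
u_1 = α_1·S − ½·(s_1)² = 2·7 − ½·2² = 12.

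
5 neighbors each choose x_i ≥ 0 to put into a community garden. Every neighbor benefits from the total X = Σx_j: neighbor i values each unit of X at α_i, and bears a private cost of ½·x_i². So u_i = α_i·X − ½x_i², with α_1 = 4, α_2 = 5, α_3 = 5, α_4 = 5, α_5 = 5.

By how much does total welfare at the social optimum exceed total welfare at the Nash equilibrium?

922

Neighbor i's FOC: ∂u_i/∂x_i = α_i − x_i = 0, so x_i* = α_i.
NE contributions = (4, 5, 5, 5, 5); X = 24.
W^NE = (Σα)·X − ½Σα_i² = 24² − ½·116 = 518.
Planner sets x_i = Σα_j = 24 for every i, so X^SO = 5·24 = 120.
W^SO = (Σα)·X^SO − ½·5·(Σα)² = (5/2)·24² = 1440.
Deadweight loss = W^SO − W^NE = 922.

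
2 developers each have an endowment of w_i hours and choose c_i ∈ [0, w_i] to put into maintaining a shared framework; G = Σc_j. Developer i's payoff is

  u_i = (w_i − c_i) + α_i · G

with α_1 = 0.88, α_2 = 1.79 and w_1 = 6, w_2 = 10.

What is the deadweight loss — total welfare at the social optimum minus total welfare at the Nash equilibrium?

10.02

∂u_i/∂c_i = α_i − 1, so developer i contributes w_i if α_i > 1, else 0.
α_i > 1 for i ∈ {2}; NE contributions (0, 10), G = 10.
W^NE = Σw_i − G^NE + (Σα_i)·G^NE = 16 + 1.67·10 = 32.7.
Planner: ∂(Σu_j)/∂c_i = Σα_j − 1 = 1.67 > 0, so everyone contributes w_i; G^SO = 16, W^SO = 16 + 1.67·16 = 42.72.
Deadweight loss = 10.02.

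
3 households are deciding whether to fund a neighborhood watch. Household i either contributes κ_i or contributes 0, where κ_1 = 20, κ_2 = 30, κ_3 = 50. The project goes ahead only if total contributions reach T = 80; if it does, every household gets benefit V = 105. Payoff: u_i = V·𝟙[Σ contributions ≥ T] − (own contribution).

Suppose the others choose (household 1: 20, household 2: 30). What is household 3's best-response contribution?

Others' total = 50. Contributing 50 brings total to 100 ≥ 80: gain V − κ_3 = 55.
Best response: 50.

50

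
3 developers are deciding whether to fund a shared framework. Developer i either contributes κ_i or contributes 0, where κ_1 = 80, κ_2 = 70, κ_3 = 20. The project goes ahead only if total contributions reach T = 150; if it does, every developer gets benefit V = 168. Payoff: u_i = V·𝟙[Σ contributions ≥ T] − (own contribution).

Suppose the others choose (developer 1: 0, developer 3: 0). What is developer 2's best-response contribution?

0

Others' total = 0. Even contributing 70 gives 70 < 150: no benefit either way.
Best response: 0.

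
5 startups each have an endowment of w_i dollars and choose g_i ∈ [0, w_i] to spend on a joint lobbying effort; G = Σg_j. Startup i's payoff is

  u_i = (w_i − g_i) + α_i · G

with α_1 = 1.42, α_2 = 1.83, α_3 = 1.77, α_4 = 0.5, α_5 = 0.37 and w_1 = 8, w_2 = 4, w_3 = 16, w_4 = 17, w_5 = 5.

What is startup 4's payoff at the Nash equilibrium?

∂u_i/∂g_i = α_i − 1, so startup i contributes w_i if α_i > 1, else 0.
α_i > 1 for i ∈ {1, 2, 3}; NE contributions (8, 4, 16, 0, 0), G = 28.
u_4 = (17 − 0) + 0.5·28 = 31.

31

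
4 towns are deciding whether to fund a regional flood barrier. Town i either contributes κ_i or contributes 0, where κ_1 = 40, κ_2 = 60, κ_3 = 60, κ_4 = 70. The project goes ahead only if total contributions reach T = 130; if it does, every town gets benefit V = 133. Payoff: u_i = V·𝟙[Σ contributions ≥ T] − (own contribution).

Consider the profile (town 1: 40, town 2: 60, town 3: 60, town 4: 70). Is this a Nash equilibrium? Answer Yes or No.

Total = 230 ≥ 130: provided.
Town 1 (pledges 40, payoff 93): dropping to 0 → total 190, payoff 133. Profitable deviation.

No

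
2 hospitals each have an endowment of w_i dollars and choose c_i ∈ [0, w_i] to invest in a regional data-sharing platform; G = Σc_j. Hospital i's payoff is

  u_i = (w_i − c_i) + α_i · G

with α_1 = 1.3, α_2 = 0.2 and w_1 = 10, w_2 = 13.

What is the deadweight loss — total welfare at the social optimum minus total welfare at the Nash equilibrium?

∂u_i/∂c_i = α_i − 1, so hospital i contributes w_i if α_i > 1, else 0.
α_i > 1 for i ∈ {1}; NE contributions (10, 0), G = 10.
W^NE = Σw_i − G^NE + (Σα_i)·G^NE = 23 + 0.5·10 = 28.
Planner: ∂(Σu_j)/∂c_i = Σα_j − 1 = 0.5 > 0, so everyone contributes w_i; G^SO = 23, W^SO = 23 + 0.5·23 = 34.5.
Deadweight loss = 6.5.

6.5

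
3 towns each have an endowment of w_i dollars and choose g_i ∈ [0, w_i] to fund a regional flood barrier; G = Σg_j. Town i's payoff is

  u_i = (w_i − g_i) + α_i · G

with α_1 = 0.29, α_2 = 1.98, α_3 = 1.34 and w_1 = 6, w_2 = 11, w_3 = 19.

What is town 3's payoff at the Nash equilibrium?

40.2

∂u_i/∂g_i = α_i − 1, so town i contributes w_i if α_i > 1, else 0.
α_i > 1 for i ∈ {2, 3}; NE contributions (0, 11, 19), G = 30.
u_3 = (19 − 19) + 1.34·30 = 40.2.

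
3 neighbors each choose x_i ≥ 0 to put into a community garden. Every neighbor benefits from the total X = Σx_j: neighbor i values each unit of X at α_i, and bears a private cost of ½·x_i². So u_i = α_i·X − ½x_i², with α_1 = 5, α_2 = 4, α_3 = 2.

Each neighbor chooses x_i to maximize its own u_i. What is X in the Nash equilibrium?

11

Neighbor i's FOC: ∂u_i/∂x_i = α_i − x_i = 0, so x_i* = α_i.
NE contributions = (5, 4, 2); X = 11.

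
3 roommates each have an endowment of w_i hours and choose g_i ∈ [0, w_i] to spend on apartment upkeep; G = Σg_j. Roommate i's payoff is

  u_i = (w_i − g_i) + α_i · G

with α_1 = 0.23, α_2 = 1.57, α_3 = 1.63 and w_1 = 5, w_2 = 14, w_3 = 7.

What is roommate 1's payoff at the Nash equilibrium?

∂u_i/∂g_i = α_i − 1, so roommate i contributes w_i if α_i > 1, else 0.
α_i > 1 for i ∈ {2, 3}; NE contributions (0, 14, 7), G = 21.
u_1 = (5 − 0) + 0.23·21 = 9.83.

9.83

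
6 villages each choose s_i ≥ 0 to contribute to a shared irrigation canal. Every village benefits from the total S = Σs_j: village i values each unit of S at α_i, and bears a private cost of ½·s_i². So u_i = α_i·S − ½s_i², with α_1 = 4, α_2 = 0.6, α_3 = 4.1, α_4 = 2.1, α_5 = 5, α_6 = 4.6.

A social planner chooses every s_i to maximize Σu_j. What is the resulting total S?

Planner FOC: ∂(Σu_j)/∂s_i = (Σα_j) − s_i = 0, so s_i^SO = Σα_j = 20.4 for every i; S^SO = 122.4.

122.4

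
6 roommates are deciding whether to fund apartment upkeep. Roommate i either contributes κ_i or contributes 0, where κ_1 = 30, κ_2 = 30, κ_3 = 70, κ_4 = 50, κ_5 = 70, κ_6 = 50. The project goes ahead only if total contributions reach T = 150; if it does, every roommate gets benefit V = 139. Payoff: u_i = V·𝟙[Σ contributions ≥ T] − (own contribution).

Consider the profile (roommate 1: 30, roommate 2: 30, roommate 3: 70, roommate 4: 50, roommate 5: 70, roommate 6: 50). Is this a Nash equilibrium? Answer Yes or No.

Total = 300 ≥ 150: provided.
Roommate 1 (pledges 30, payoff 109): dropping to 0 → total 270, payoff 139. Profitable deviation.

No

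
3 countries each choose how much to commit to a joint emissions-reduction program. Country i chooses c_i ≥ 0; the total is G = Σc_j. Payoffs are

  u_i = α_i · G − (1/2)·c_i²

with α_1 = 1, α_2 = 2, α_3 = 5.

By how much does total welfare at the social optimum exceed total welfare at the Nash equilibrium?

Country i's FOC: ∂u_i/∂c_i = α_i − c_i = 0, so c_i* = α_i.
NE contributions = (1, 2, 5); G = 8.
W^NE = (Σα)·G − ½Σα_i² = 8² − ½·30 = 49.
Planner sets c_i = Σα_j = 8 for every i, so G^SO = 3·8 = 24.
W^SO = (Σα)·G^SO − ½·3·(Σα)² = (3/2)·8² = 96.
Deadweight loss = W^SO − W^NE = 47.

47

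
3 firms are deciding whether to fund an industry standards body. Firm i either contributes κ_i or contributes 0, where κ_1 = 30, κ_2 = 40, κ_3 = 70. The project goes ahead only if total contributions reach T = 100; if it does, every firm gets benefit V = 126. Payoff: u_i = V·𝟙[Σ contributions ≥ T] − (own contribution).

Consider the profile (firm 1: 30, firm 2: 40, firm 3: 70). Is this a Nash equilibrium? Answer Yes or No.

No

Total = 140 ≥ 100: provided.
Firm 1 (pledges 30, payoff 96): dropping to 0 → total 110, payoff 126. Profitable deviation.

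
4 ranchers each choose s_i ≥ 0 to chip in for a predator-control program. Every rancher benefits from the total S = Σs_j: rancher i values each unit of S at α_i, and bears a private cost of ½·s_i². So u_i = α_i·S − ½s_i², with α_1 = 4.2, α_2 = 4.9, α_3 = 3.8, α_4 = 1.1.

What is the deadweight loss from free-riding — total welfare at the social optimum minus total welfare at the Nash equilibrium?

224.65

Rancher i's FOC: ∂u_i/∂s_i = α_i − s_i = 0, so s_i* = α_i.
NE contributions = (4.2, 4.9, 3.8, 1.1); S = 14.
W^NE = (Σα)·S − ½Σα_i² = 14² − ½·57.3 = 167.35.
Planner sets s_i = Σα_j = 14 for every i, so S^SO = 4·14 = 56.
W^SO = (Σα)·S^SO − ½·4·(Σα)² = (4/2)·14² = 392.
Deadweight loss = W^SO − W^NE = 224.65.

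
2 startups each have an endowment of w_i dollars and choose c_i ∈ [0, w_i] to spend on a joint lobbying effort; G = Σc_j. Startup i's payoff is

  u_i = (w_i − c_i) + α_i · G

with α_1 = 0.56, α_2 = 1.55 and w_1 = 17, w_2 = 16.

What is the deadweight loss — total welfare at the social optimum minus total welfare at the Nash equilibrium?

18.87

∂u_i/∂c_i = α_i − 1, so startup i contributes w_i if α_i > 1, else 0.
α_i > 1 for i ∈ {2}; NE contributions (0, 16), G = 16.
W^NE = Σw_i − G^NE + (Σα_i)·G^NE = 33 + 1.11·16 = 50.76.
Planner: ∂(Σu_j)/∂c_i = Σα_j − 1 = 1.11 > 0, so everyone contributes w_i; G^SO = 33, W^SO = 33 + 1.11·33 = 69.63.
Deadweight loss = 18.87.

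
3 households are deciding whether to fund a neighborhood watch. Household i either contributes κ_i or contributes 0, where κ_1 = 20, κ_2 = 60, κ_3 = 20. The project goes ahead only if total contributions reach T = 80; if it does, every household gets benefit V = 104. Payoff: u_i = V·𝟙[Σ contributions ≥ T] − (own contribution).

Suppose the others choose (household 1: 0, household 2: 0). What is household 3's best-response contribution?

Others' total = 0. Even contributing 20 gives 20 < 80: no benefit either way.
Best response: 0.

0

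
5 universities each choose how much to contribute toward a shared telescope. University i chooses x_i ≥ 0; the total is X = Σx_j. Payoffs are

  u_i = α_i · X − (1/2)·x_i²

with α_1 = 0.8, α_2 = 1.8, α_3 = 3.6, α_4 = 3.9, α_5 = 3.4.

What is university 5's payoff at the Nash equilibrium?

University i's FOC: ∂u_i/∂x_i = α_i − x_i = 0, so x_i* = α_i.
NE contributions = (0.8, 1.8, 3.6, 3.9, 3.4); X = 13.5.
u_5 = α_5·X − ½·(x_5)² = 3.4·13.5 − ½·3.4² = 40.12.

40.12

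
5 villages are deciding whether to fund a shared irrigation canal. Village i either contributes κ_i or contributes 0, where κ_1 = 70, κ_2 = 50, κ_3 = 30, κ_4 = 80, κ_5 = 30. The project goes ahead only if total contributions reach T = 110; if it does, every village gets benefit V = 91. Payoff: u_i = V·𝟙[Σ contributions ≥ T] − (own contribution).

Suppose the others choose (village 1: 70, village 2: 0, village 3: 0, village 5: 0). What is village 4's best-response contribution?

Others' total = 70. Contributing 80 brings total to 150 ≥ 110: gain V − κ_4 = 11.
Best response: 80.

80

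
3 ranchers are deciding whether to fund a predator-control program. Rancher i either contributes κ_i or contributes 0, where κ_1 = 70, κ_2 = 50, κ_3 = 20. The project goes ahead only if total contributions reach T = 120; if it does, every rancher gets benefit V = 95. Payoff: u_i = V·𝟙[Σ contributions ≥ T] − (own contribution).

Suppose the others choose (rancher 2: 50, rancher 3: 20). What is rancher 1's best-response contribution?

Others' total = 70. Contributing 70 brings total to 140 ≥ 120: gain V − κ_1 = 25.
Best response: 70.

70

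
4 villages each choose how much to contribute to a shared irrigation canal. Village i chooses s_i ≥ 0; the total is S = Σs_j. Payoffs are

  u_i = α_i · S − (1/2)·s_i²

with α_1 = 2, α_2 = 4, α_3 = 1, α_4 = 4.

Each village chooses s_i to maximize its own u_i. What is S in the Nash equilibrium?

11

Village i's FOC: ∂u_i/∂s_i = α_i − s_i = 0, so s_i* = α_i.
NE contributions = (2, 4, 1, 4); S = 11.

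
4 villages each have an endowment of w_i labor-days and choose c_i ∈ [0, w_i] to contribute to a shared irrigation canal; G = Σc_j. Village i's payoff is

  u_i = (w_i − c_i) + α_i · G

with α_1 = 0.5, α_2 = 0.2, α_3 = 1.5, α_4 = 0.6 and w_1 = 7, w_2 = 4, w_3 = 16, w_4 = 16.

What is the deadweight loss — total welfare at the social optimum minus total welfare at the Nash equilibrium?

∂u_i/∂c_i = α_i − 1, so village i contributes w_i if α_i > 1, else 0.
α_i > 1 for i ∈ {3}; NE contributions (0, 0, 16, 0), G = 16.
W^NE = Σw_i − G^NE + (Σα_i)·G^NE = 43 + 1.8·16 = 71.8.
Planner: ∂(Σu_j)/∂c_i = Σα_j − 1 = 1.8 > 0, so everyone contributes w_i; G^SO = 43, W^SO = 43 + 1.8·43 = 120.4.
Deadweight loss = 48.6.

48.6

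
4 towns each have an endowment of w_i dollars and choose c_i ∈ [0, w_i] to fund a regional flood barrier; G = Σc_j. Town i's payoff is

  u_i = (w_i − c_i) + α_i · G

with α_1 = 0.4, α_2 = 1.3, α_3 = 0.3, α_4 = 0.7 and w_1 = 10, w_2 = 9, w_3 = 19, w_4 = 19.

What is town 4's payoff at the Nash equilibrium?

∂u_i/∂c_i = α_i − 1, so town i contributes w_i if α_i > 1, else 0.
α_i > 1 for i ∈ {2}; NE contributions (0, 9, 0, 0), G = 9.
u_4 = (19 − 0) + 0.7·9 = 25.3.

25.3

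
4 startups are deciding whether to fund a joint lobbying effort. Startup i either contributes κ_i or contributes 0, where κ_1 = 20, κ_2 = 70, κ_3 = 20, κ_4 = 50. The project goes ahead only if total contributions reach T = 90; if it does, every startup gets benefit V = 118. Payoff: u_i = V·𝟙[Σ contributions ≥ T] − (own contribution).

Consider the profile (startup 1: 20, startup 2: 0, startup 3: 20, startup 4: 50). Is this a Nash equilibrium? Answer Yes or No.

Yes

Total = 90 ≥ 90: provided.
Startup 1 (pledges 20, payoff 98): dropping to 0 → total 70, payoff 0. No gain.
Startup 2 (pledges 0, payoff 118): pledging 70 → total 160, payoff 48. No gain.
Startup 3 (pledges 20, payoff 98): dropping to 0 → total 70, payoff 0. No gain.
Startup 4 (pledges 50, payoff 68): dropping to 0 → total 40, payoff 0. No gain.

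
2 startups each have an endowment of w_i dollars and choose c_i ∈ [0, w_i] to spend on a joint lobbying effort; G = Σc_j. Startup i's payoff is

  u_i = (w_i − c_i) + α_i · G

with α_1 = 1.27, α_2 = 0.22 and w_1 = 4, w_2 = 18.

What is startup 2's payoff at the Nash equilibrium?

∂u_i/∂c_i = α_i − 1, so startup i contributes w_i if α_i > 1, else 0.
α_i > 1 for i ∈ {1}; NE contributions (4, 0), G = 4.
u_2 = (18 − 0) + 0.22·4 = 18.88.

18.88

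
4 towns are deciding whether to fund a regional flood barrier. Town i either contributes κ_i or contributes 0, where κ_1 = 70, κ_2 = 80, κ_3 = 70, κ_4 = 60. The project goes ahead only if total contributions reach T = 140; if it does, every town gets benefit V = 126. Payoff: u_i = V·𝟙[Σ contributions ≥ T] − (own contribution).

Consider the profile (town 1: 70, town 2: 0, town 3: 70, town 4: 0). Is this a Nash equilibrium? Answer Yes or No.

Yes

Total = 140 ≥ 140: provided.
Town 1 (pledges 70, payoff 56): dropping to 0 → total 70, payoff 0. No gain.
Town 2 (pledges 0, payoff 126): pledging 80 → total 220, payoff 46. No gain.
Town 3 (pledges 70, payoff 56): dropping to 0 → total 70, payoff 0. No gain.
Town 4 (pledges 0, payoff 126): pledging 60 → total 200, payoff 66. No gain.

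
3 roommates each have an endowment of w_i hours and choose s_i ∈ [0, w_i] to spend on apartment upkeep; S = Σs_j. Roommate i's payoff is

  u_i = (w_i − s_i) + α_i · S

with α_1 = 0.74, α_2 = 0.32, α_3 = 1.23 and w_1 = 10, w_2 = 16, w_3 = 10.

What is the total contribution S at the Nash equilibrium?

∂u_i/∂s_i = α_i − 1, so roommate i contributes w_i if α_i > 1, else 0.
α_i > 1 for i ∈ {3}; NE contributions (0, 0, 10), S = 10.

10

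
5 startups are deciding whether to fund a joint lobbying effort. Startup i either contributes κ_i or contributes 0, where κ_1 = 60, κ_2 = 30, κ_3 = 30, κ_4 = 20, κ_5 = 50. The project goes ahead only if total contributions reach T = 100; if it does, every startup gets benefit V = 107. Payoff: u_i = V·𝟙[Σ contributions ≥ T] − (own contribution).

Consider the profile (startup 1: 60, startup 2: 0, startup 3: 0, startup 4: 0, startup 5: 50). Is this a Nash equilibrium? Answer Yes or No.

Yes

Total = 110 ≥ 100: provided.
Startup 1 (pledges 60, payoff 47): dropping to 0 → total 50, payoff 0. No gain.
Startup 2 (pledges 0, payoff 107): pledging 30 → total 140, payoff 77. No gain.
Startup 3 (pledges 0, payoff 107): pledging 30 → total 140, payoff 77. No gain.
Startup 4 (pledges 0, payoff 107): pledging 20 → total 130, payoff 87. No gain.
Startup 5 (pledges 50, payoff 57): dropping to 0 → total 60, payoff 0. No gain.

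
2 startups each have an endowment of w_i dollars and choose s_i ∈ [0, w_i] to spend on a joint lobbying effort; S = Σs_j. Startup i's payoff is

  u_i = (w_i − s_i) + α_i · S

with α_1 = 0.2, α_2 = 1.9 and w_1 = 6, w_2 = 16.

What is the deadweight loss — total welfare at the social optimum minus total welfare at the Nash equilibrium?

∂u_i/∂s_i = α_i − 1, so startup i contributes w_i if α_i > 1, else 0.
α_i > 1 for i ∈ {2}; NE contributions (0, 16), S = 16.
W^NE = Σw_i − S^NE + (Σα_i)·S^NE = 22 + 1.1·16 = 39.6.
Planner: ∂(Σu_j)/∂s_i = Σα_j − 1 = 1.1 > 0, so everyone contributes w_i; S^SO = 22, W^SO = 22 + 1.1·22 = 46.2.
Deadweight loss = 6.6.

6.6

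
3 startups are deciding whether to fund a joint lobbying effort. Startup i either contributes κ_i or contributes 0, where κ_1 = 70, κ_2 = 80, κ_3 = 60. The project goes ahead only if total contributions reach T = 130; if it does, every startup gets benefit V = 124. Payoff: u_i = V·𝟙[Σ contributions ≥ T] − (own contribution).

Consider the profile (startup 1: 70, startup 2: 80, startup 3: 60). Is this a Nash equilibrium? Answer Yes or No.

Total = 210 ≥ 130: provided.
Startup 1 (pledges 70, payoff 54): dropping to 0 → total 140, payoff 124. Profitable deviation.

No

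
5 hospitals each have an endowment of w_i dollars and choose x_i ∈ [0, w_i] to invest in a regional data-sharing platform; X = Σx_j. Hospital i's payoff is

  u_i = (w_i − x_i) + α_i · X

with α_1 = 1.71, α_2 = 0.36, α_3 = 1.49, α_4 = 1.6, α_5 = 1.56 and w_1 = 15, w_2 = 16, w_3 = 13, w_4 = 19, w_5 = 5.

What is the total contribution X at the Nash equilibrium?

52

∂u_i/∂x_i = α_i − 1, so hospital i contributes w_i if α_i > 1, else 0.
α_i > 1 for i ∈ {1, 3, 4, 5}; NE contributions (15, 0, 13, 19, 5), X = 52.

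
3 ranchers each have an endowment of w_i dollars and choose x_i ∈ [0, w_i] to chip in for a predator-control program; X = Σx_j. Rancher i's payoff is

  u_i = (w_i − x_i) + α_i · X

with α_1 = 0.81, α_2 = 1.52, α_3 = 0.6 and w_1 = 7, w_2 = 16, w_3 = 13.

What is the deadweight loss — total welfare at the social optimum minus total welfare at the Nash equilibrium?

38.6

∂u_i/∂x_i = α_i − 1, so rancher i contributes w_i if α_i > 1, else 0.
α_i > 1 for i ∈ {2}; NE contributions (0, 16, 0), X = 16.
W^NE = Σw_i − X^NE + (Σα_i)·X^NE = 36 + 1.93·16 = 66.88.
Planner: ∂(Σu_j)/∂x_i = Σα_j − 1 = 1.93 > 0, so everyone contributes w_i; X^SO = 36, W^SO = 36 + 1.93·36 = 105.48.
Deadweight loss = 38.6.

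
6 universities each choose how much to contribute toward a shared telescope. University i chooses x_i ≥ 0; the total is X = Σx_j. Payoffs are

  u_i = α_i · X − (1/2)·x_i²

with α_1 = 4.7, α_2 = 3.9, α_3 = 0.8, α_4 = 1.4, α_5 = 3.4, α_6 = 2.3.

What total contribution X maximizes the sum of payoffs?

Planner FOC: ∂(Σu_j)/∂x_i = (Σα_j) − x_i = 0, so x_i^SO = Σα_j = 16.5 for every i; X^SO = 99.

99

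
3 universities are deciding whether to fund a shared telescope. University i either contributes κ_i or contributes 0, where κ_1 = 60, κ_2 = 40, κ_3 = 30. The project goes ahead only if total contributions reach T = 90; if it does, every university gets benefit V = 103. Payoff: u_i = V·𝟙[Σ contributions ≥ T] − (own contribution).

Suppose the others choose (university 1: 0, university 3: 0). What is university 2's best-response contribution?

0

Others' total = 0. Even contributing 40 gives 40 < 90: no benefit either way.
Best response: 0.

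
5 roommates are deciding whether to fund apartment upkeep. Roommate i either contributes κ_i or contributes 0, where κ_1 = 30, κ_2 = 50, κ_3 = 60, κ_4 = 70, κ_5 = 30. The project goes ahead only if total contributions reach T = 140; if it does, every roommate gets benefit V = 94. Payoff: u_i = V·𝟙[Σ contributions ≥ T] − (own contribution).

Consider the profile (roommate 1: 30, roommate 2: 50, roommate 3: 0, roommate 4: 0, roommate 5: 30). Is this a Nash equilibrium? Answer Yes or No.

No

Total = 110 < 140: not provided.
Roommate 1 (pledges 30, payoff -30): dropping to 0 → total 80, payoff 0. Profitable deviation.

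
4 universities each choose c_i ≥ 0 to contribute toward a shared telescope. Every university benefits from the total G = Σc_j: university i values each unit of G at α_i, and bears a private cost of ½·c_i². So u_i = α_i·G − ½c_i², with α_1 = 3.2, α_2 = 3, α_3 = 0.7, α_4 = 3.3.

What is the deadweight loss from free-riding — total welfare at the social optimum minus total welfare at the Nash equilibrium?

119.35

University i's FOC: ∂u_i/∂c_i = α_i − c_i = 0, so c_i* = α_i.
NE contributions = (3.2, 3, 0.7, 3.3); G = 10.2.
W^NE = (Σα)·G − ½Σα_i² = 10.2² − ½·30.62 = 88.73.
Planner sets c_i = Σα_j = 10.2 for every i, so G^SO = 4·10.2 = 40.8.
W^SO = (Σα)·G^SO − ½·4·(Σα)² = (4/2)·10.2² = 208.08.
Deadweight loss = W^SO − W^NE = 119.35.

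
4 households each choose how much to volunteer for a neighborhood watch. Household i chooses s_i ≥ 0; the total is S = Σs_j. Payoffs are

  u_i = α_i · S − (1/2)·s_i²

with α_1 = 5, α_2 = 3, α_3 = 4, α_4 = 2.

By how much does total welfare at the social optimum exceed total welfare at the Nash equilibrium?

223

Household i's FOC: ∂u_i/∂s_i = α_i − s_i = 0, so s_i* = α_i.
NE contributions = (5, 3, 4, 2); S = 14.
W^NE = (Σα)·S − ½Σα_i² = 14² − ½·54 = 169.
Planner sets s_i = Σα_j = 14 for every i, so S^SO = 4·14 = 56.
W^SO = (Σα)·S^SO − ½·4·(Σα)² = (4/2)·14² = 392.
Deadweight loss = W^SO − W^NE = 223.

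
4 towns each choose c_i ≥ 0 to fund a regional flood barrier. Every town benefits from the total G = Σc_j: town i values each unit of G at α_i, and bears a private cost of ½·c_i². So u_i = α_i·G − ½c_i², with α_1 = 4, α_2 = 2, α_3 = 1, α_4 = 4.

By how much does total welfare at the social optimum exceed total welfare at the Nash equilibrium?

Town i's FOC: ∂u_i/∂c_i = α_i − c_i = 0, so c_i* = α_i.
NE contributions = (4, 2, 1, 4); G = 11.
W^NE = (Σα)·G − ½Σα_i² = 11² − ½·37 = 102.5.
Planner sets c_i = Σα_j = 11 for every i, so G^SO = 4·11 = 44.
W^SO = (Σα)·G^SO − ½·4·(Σα)² = (4/2)·11² = 242.
Deadweight loss = W^SO − W^NE = 139.5.

139.5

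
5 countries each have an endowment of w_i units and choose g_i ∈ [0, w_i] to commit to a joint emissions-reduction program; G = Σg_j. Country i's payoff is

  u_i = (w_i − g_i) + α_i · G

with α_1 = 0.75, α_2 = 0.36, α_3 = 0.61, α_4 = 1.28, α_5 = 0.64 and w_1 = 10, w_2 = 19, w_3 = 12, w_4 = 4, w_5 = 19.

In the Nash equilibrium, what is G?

∂u_i/∂g_i = α_i − 1, so country i contributes w_i if α_i > 1, else 0.
α_i > 1 for i ∈ {4}; NE contributions (0, 0, 0, 4, 0), G = 4.

4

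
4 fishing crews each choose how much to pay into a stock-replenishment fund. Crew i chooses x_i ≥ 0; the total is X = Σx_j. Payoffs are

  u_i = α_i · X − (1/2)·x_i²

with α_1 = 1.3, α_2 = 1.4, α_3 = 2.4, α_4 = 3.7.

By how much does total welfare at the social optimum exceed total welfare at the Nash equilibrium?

Crew i's FOC: ∂u_i/∂x_i = α_i − x_i = 0, so x_i* = α_i.
NE contributions = (1.3, 1.4, 2.4, 3.7); X = 8.8.
W^NE = (Σα)·X − ½Σα_i² = 8.8² − ½·23.1 = 65.89.
Planner sets x_i = Σα_j = 8.8 for every i, so X^SO = 4·8.8 = 35.2.
W^SO = (Σα)·X^SO − ½·4·(Σα)² = (4/2)·8.8² = 154.88.
Deadweight loss = W^SO − W^NE = 88.99.

88.99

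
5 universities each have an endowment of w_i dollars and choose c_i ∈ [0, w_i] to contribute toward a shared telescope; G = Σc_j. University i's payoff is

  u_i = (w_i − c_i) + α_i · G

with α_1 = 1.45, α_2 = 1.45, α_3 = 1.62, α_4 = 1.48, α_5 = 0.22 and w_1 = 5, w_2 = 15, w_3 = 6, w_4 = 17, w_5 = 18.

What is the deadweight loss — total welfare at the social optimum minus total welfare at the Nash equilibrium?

93.96

∂u_i/∂c_i = α_i − 1, so university i contributes w_i if α_i > 1, else 0.
α_i > 1 for i ∈ {1, 2, 3, 4}; NE contributions (5, 15, 6, 17, 0), G = 43.
W^NE = Σw_i − G^NE + (Σα_i)·G^NE = 61 + 5.22·43 = 285.46.
Planner: ∂(Σu_j)/∂c_i = Σα_j − 1 = 5.22 > 0, so everyone contributes w_i; G^SO = 61, W^SO = 61 + 5.22·61 = 379.42.
Deadweight loss = 93.96.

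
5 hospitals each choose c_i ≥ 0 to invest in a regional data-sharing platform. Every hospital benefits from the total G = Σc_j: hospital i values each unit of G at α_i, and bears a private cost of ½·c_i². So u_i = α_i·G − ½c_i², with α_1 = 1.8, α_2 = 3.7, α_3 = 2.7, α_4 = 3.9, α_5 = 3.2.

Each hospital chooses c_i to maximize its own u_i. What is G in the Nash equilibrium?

Hospital i's FOC: ∂u_i/∂c_i = α_i − c_i = 0, so c_i* = α_i.
NE contributions = (1.8, 3.7, 2.7, 3.9, 3.2); G = 15.3.

15.3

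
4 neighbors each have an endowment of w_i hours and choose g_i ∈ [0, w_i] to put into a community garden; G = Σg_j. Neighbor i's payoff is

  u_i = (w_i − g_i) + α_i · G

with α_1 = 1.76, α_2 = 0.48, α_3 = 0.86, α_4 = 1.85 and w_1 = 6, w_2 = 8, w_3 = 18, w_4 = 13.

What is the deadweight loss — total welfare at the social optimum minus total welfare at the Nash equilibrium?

∂u_i/∂g_i = α_i − 1, so neighbor i contributes w_i if α_i > 1, else 0.
α_i > 1 for i ∈ {1, 4}; NE contributions (6, 0, 0, 13), G = 19.
W^NE = Σw_i − G^NE + (Σα_i)·G^NE = 45 + 3.95·19 = 120.05.
Planner: ∂(Σu_j)/∂g_i = Σα_j − 1 = 3.95 > 0, so everyone contributes w_i; G^SO = 45, W^SO = 45 + 3.95·45 = 222.75.
Deadweight loss = 102.7.

102.7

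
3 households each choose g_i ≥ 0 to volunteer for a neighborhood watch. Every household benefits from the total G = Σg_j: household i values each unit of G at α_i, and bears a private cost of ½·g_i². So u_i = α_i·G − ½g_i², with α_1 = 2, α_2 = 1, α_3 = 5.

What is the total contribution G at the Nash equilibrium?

8

Household i's FOC: ∂u_i/∂g_i = α_i − g_i = 0, so g_i* = α_i.
NE contributions = (2, 1, 5); G = 8.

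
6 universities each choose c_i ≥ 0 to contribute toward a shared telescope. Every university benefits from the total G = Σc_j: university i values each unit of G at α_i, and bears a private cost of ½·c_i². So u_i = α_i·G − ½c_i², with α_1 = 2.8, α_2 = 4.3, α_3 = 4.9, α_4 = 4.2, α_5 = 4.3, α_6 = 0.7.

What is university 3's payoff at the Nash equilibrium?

University i's FOC: ∂u_i/∂c_i = α_i − c_i = 0, so c_i* = α_i.
NE contributions = (2.8, 4.3, 4.9, 4.2, 4.3, 0.7); G = 21.2.
u_3 = α_3·G − ½·(c_3)² = 4.9·21.2 − ½·4.9² = 91.875.

91.875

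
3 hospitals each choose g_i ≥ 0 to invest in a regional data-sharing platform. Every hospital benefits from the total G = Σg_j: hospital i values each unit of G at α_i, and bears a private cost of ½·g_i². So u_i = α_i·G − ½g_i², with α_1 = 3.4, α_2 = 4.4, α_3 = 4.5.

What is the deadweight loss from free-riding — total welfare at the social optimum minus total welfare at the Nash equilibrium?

101.23

Hospital i's FOC: ∂u_i/∂g_i = α_i − g_i = 0, so g_i* = α_i.
NE contributions = (3.4, 4.4, 4.5); G = 12.3.
W^NE = (Σα)·G − ½Σα_i² = 12.3² − ½·51.17 = 125.705.
Planner sets g_i = Σα_j = 12.3 for every i, so G^SO = 3·12.3 = 36.9.
W^SO = (Σα)·G^SO − ½·3·(Σα)² = (3/2)·12.3² = 226.935.
Deadweight loss = W^SO − W^NE = 101.23.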